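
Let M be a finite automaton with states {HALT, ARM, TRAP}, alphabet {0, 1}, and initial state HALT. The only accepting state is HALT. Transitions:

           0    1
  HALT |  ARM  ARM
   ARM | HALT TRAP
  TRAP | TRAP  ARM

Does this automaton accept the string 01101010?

Yes

Trace: HALT -0-> ARM -1-> TRAP -1-> ARM -0-> HALT -1-> ARM -0-> HALT -1-> ARM -0-> HALT
End state HALT is accepting.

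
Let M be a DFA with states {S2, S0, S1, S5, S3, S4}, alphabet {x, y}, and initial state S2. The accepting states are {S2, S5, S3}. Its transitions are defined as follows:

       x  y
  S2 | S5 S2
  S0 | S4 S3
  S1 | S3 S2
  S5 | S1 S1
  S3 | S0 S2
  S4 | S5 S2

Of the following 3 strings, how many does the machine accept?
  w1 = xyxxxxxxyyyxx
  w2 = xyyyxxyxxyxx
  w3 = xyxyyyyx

1

w1: S2 → S5 → S1 → S3 → S0 → S4 → S5 → S1 → S3 → S2 → S2 → S2 → S5 → S1  → end S1, rejected
w2: S2 → S5 → S1 → S2 → S2 → S5 → S1 → S2 → S5 → S1 → S2 → S5 → S1  → end S1, rejected
w3: S2 → S5 → S1 → S3 → S2 → S2 → S2 → S2 → S5  → end S5, accepted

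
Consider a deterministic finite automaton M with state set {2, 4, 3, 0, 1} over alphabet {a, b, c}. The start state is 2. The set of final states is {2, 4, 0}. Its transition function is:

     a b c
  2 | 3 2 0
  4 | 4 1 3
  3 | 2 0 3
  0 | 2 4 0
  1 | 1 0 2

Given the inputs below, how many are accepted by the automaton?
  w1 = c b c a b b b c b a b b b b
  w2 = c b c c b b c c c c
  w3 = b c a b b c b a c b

w1:
  start at 2
  read 'c': 2 → 0
  read 'b': 0 → 4
  read 'c': 4 → 3
  read 'a': 3 → 2
  read 'b': 2 → 2
  read 'b': 2 → 2
  read 'b': 2 → 2
  read 'c': 2 → 0
  read 'b': 0 → 4
  read 'a': 4 → 4
  read 'b': 4 → 1
  read 'b': 1 → 0
  read 'b': 0 → 4
  read 'b': 4 → 1
  end 1, rejected
w2:
  start at 2
  read 'c': 2 → 0
  read 'b': 0 → 4
  read 'c': 4 → 3
  read 'c': 3 → 3
  read 'b': 3 → 0
  read 'b': 0 → 4
  read 'c': 4 → 3
  read 'c': 3 → 3
  read 'c': 3 → 3
  read 'c': 3 → 3
  end 3, rejected
w3:
  start at 2
  read 'b': 2 → 2
  read 'c': 2 → 0
  read 'a': 0 → 2
  read 'b': 2 → 2
  read 'b': 2 → 2
  read 'c': 2 → 0
  read 'b': 0 → 4
  read 'a': 4 → 4
  read 'c': 4 → 3
  read 'b': 3 → 0
  end 0, accepted

1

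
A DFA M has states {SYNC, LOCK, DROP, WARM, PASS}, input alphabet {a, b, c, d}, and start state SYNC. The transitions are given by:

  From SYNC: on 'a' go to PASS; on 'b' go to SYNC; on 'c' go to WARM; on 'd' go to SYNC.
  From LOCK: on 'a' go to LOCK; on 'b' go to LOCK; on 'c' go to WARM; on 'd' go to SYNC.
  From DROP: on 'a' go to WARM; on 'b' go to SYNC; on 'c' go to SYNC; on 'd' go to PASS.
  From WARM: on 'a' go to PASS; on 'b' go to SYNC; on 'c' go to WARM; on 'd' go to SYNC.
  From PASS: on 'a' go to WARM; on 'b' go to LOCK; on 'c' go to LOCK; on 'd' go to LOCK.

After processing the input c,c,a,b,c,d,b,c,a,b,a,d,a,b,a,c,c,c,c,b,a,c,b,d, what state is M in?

Trace: SYNC -c-> WARM -c-> WARM -a-> PASS -b-> LOCK -c-> WARM -d-> SYNC -b-> SYNC -c-> WARM -a-> PASS -b-> LOCK -a-> LOCK -d-> SYNC -a-> PASS -b-> LOCK -a-> LOCK -c-> WARM -c-> WARM -c-> WARM -c-> WARM -b-> SYNC -a-> PASS -c-> LOCK -b-> LOCK -d-> SYNC

SYNC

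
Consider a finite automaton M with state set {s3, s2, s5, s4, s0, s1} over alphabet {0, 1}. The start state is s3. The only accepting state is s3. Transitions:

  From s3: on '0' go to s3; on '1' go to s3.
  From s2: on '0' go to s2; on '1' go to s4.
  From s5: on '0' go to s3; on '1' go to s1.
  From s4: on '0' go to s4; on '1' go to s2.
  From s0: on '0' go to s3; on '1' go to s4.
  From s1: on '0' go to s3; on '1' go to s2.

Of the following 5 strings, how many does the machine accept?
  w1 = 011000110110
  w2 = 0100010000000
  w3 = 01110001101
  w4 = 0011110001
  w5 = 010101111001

5

w1: Trace: s3 -0-> s3 -1-> s3 -1-> s3 -0-> s3 -0-> s3 -0-> s3 -1-> s3 -1-> s3 -0-> s3 -1-> s3 -1-> s3 -0-> s3  → end s3, accepted
w2: Trace: s3 -0-> s3 -1-> s3 -0-> s3 -0-> s3 -0-> s3 -1-> s3 -0-> s3 -0-> s3 -0-> s3 -0-> s3 -0-> s3 -0-> s3 -0-> s3  → end s3, accepted
w3: Trace: s3 -0-> s3 -1-> s3 -1-> s3 -1-> s3 -0-> s3 -0-> s3 -0-> s3 -1-> s3 -1-> s3 -0-> s3 -1-> s3  → end s3, accepted
w4: Trace: s3 -0-> s3 -0-> s3 -1-> s3 -1-> s3 -1-> s3 -1-> s3 -0-> s3 -0-> s3 -0-> s3 -1-> s3  → end s3, accepted
w5: Trace: s3 -0-> s3 -1-> s3 -0-> s3 -1-> s3 -0-> s3 -1-> s3 -1-> s3 -1-> s3 -1-> s3 -0-> s3 -0-> s3 -1-> s3  → end s3, accepted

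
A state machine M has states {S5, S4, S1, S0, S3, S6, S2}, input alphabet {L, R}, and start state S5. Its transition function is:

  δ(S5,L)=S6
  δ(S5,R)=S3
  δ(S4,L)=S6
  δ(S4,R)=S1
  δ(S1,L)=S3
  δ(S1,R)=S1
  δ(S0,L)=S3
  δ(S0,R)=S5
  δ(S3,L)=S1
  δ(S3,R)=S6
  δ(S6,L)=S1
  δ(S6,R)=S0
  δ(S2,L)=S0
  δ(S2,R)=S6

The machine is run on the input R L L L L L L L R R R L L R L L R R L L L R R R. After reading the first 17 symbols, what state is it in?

S1

S5 → S3 → S1 → S3 → S1 → S3 → S1 → S3 → S1 → S1 → S1 → S1 → S3 → S1 → S1 → S3 → S1 → S1
After 17 symbols: S1.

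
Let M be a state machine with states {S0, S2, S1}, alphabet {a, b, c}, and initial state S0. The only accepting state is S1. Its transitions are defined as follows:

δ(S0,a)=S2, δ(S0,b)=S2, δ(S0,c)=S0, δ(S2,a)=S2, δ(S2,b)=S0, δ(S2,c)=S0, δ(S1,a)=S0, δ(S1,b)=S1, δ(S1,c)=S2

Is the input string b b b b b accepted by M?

Trace: S0 -b-> S2 -b-> S0 -b-> S2 -b-> S0 -b-> S2
End state S2 is not accepting.

No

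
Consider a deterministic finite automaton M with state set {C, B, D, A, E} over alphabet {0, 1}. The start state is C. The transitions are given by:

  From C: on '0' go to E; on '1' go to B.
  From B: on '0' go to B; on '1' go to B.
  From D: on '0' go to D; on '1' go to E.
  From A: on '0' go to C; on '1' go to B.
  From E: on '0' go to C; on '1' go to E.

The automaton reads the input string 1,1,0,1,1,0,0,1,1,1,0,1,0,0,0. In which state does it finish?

Trace: C -1-> B -1-> B -0-> B -1-> B -1-> B -0-> B -0-> B -1-> B -1-> B -1-> B -0-> B -1-> B -0-> B -0-> B -0-> B

B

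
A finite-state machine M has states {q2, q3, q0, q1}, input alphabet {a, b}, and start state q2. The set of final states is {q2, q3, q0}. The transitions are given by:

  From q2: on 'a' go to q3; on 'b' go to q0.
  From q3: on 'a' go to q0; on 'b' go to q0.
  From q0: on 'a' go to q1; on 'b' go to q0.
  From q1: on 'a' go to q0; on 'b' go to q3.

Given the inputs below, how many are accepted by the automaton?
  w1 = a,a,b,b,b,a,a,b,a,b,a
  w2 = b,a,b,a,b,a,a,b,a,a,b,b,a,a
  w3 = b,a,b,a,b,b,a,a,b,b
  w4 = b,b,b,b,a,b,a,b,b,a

3

w1:
  start at q2
  read 'a': q2 → q3
  read 'a': q3 → q0
  read 'b': q0 → q0
  read 'b': q0 → q0
  read 'b': q0 → q0
  read 'a': q0 → q1
  read 'a': q1 → q0
  read 'b': q0 → q0
  read 'a': q0 → q1
  read 'b': q1 → q3
  read 'a': q3 → q0
  end q0, accepted
w2:
  start at q2
  read 'b': q2 → q0
  read 'a': q0 → q1
  read 'b': q1 → q3
  read 'a': q3 → q0
  read 'b': q0 → q0
  read 'a': q0 → q1
  read 'a': q1 → q0
  read 'b': q0 → q0
  read 'a': q0 → q1
  read 'a': q1 → q0
  read 'b': q0 → q0
  read 'b': q0 → q0
  read 'a': q0 → q1
  read 'a': q1 → q0
  end q0, accepted
w3:
  start at q2
  read 'b': q2 → q0
  read 'a': q0 → q1
  read 'b': q1 → q3
  read 'a': q3 → q0
  read 'b': q0 → q0
  read 'b': q0 → q0
  read 'a': q0 → q1
  read 'a': q1 → q0
  read 'b': q0 → q0
  read 'b': q0 → q0
  end q0, accepted
w4:
  start at q2
  read 'b': q2 → q0
  read 'b': q0 → q0
  read 'b': q0 → q0
  read 'b': q0 → q0
  read 'a': q0 → q1
  read 'b': q1 → q3
  read 'a': q3 → q0
  read 'b': q0 → q0
  read 'b': q0 → q0
  read 'a': q0 → q1
  end q1, rejected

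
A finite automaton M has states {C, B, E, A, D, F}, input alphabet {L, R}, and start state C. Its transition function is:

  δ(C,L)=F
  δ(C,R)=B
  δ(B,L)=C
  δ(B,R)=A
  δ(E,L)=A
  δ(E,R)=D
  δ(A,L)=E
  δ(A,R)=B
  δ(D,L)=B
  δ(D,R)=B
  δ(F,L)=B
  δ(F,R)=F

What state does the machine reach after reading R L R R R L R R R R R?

C → B → C → B → A → B → C → B → A → B → A → B

B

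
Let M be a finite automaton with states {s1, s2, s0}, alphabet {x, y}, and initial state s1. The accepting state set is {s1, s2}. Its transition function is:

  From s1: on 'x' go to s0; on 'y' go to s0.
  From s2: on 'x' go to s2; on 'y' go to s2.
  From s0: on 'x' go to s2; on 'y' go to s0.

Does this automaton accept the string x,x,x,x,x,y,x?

Yes

start at s1
read 'x': s1 → s0
read 'x': s0 → s2
read 'x': s2 → s2
read 'x': s2 → s2
read 'x': s2 → s2
read 'y': s2 → s2
read 'x': s2 → s2
End state s2 is accepting.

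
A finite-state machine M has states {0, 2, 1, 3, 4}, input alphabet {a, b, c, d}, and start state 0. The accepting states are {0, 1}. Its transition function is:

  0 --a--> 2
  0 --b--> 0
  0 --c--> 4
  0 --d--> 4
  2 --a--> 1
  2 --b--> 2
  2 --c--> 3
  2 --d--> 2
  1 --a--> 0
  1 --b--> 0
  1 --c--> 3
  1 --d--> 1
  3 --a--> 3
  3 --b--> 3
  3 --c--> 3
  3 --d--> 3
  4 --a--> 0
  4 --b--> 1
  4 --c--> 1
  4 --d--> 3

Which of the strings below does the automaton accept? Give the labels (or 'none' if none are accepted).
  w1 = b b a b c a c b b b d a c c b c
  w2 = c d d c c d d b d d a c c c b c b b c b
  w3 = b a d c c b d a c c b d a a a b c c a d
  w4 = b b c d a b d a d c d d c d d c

w1: 0 → 0 → 0 → 2 → 2 → 3 → 3 → 3 → 3 → 3 → 3 → 3 → 3 → 3 → 3 → 3 → 3  → end 3, rejected
w2: 0 → 4 → 3 → 3 → 3 → 3 → 3 → 3 → 3 → 3 → 3 → 3 → 3 → 3 → 3 → 3 → 3 → 3 → 3 → 3 → 3  → end 3, rejected
w3: 0 → 0 → 2 → 2 → 3 → 3 → 3 → 3 → 3 → 3 → 3 → 3 → 3 → 3 → 3 → 3 → 3 → 3 → 3 → 3 → 3  → end 3, rejected
w4: 0 → 0 → 0 → 4 → 3 → 3 → 3 → 3 → 3 → 3 → 3 → 3 → 3 → 3 → 3 → 3 → 3  → end 3, rejected

none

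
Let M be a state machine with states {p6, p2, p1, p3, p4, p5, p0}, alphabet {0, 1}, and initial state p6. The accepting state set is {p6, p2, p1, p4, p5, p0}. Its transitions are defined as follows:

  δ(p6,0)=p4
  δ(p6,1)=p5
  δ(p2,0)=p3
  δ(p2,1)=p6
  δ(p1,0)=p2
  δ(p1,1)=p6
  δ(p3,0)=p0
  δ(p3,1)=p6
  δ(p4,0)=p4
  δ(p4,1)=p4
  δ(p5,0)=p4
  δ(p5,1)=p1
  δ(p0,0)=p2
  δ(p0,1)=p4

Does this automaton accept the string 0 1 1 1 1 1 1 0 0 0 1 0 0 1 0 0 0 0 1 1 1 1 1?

p6 → p4 → p4 → p4 → p4 → p4 → p4 → p4 → p4 → p4 → p4 → p4 → p4 → p4 → p4 → p4 → p4 → p4 → p4 → p4 → p4 → p4 → p4 → p4
End state p4 is accepting.

Yes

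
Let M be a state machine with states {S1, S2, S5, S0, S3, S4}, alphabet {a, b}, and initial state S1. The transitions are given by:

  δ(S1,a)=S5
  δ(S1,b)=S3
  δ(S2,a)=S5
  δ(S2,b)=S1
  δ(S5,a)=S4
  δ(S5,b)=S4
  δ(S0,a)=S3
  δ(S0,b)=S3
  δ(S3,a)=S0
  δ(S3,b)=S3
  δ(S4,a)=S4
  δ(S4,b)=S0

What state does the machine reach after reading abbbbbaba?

S0

Trace: S1 -a-> S5 -b-> S4 -b-> S0 -b-> S3 -b-> S3 -b-> S3 -a-> S0 -b-> S3 -a-> S0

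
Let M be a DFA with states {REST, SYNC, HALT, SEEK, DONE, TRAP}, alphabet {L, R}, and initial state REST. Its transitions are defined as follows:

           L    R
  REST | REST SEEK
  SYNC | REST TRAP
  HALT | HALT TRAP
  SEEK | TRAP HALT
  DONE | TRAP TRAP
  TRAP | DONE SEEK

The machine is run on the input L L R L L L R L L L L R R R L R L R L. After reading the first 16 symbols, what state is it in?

Trace: REST -L-> REST -L-> REST -R-> SEEK -L-> TRAP -L-> DONE -L-> TRAP -R-> SEEK -L-> TRAP -L-> DONE -L-> TRAP -L-> DONE -R-> TRAP -R-> SEEK -R-> HALT -L-> HALT -R-> TRAP
After 16 symbols: TRAP.

TRAP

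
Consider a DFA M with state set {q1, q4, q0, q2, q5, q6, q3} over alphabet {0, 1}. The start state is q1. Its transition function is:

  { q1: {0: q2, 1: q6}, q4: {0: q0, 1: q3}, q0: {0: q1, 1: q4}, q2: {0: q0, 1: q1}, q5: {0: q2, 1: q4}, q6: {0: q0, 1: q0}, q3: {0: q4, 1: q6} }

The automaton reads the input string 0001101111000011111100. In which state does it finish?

Trace: q1 -0-> q2 -0-> q0 -0-> q1 -1-> q6 -1-> q0 -0-> q1 -1-> q6 -1-> q0 -1-> q4 -1-> q3 -0-> q4 -0-> q0 -0-> q1 -0-> q2 -1-> q1 -1-> q6 -1-> q0 -1-> q4 -1-> q3 -1-> q6 -0-> q0 -0-> q1

q1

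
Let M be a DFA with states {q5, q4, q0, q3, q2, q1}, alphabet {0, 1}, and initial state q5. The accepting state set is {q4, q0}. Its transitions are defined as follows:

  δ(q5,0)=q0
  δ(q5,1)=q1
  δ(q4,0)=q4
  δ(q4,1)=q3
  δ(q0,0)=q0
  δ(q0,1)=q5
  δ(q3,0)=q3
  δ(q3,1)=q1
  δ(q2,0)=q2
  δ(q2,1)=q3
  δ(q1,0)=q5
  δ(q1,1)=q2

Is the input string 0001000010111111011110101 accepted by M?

q5 → q0 → q0 → q0 → q5 → q0 → q0 → q0 → q0 → q5 → q0 → q5 → q1 → q2 → q3 → q1 → q2 → q2 → q3 → q1 → q2 → q3 → q3 → q1 → q5 → q1
End state q1 is not accepting.

No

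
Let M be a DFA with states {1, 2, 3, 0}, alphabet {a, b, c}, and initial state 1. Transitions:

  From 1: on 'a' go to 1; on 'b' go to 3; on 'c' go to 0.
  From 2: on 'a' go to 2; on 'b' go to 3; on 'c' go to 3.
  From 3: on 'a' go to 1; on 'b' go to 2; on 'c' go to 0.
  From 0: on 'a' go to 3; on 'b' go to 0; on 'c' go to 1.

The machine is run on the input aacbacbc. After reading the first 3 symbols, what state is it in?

0

1 → 1 → 1 → 0
After 3 symbols: 0.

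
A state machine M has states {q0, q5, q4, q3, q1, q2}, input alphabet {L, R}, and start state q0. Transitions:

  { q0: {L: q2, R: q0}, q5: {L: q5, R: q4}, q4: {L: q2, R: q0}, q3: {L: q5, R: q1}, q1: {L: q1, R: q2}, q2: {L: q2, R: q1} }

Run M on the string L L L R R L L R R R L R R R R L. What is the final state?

start at q0
read 'L': q0 → q2
read 'L': q2 → q2
read 'L': q2 → q2
read 'R': q2 → q1
read 'R': q1 → q2
read 'L': q2 → q2
read 'L': q2 → q2
read 'R': q2 → q1
read 'R': q1 → q2
read 'R': q2 → q1
read 'L': q1 → q1
read 'R': q1 → q2
read 'R': q2 → q1
read 'R': q1 → q2
read 'R': q2 → q1
read 'L': q1 → q1

q1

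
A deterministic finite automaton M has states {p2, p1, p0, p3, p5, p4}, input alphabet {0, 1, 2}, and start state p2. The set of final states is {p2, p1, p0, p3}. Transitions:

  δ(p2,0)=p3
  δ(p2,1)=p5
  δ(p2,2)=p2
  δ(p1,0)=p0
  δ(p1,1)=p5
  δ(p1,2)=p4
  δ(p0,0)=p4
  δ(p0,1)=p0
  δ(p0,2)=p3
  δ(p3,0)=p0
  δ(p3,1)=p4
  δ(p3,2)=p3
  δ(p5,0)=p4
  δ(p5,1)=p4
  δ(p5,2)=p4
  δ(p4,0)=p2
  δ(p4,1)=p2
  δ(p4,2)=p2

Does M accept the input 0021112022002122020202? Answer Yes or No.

Yes

p2 → p3 → p0 → p3 → p4 → p2 → p5 → p4 → p2 → p2 → p2 → p3 → p0 → p3 → p4 → p2 → p2 → p3 → p3 → p0 → p3 → p0 → p3
End state p3 is accepting.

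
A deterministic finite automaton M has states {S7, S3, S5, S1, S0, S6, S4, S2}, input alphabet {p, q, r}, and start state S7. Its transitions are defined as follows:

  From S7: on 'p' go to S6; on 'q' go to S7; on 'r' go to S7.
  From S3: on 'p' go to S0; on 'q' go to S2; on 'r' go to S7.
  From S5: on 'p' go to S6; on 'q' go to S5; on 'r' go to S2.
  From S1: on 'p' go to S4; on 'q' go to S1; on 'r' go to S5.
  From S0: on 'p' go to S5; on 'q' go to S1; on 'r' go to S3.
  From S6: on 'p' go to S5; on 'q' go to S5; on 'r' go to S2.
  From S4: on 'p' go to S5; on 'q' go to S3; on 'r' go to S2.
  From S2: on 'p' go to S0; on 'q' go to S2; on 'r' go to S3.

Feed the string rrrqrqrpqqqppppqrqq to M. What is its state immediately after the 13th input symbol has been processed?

start at S7
read 'r': S7 → S7
read 'r': S7 → S7
read 'r': S7 → S7
read 'q': S7 → S7
read 'r': S7 → S7
read 'q': S7 → S7
read 'r': S7 → S7
read 'p': S7 → S6
read 'q': S6 → S5
read 'q': S5 → S5
read 'q': S5 → S5
read 'p': S5 → S6
read 'p': S6 → S5
After 13 symbols: S5.

S5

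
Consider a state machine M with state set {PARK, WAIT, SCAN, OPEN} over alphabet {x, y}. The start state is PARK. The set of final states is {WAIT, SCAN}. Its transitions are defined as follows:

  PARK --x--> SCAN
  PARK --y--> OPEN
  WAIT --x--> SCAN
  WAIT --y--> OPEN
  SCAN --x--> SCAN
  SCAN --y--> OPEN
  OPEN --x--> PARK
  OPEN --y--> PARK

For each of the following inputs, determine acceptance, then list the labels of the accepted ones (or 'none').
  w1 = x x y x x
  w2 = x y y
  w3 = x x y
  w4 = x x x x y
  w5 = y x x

w1:
  start at PARK
  read 'x': PARK → SCAN
  read 'x': SCAN → SCAN
  read 'y': SCAN → OPEN
  read 'x': OPEN → PARK
  read 'x': PARK → SCAN
  end SCAN, accepted
w2:
  start at PARK
  read 'x': PARK → SCAN
  read 'y': SCAN → OPEN
  read 'y': OPEN → PARK
  end PARK, rejected
w3:
  start at PARK
  read 'x': PARK → SCAN
  read 'x': SCAN → SCAN
  read 'y': SCAN → OPEN
  end OPEN, rejected
w4:
  start at PARK
  read 'x': PARK → SCAN
  read 'x': SCAN → SCAN
  read 'x': SCAN → SCAN
  read 'x': SCAN → SCAN
  read 'y': SCAN → OPEN
  end OPEN, rejected
w5:
  start at PARK
  read 'y': PARK → OPEN
  read 'x': OPEN → PARK
  read 'x': PARK → SCAN
  end SCAN, accepted

w1, w5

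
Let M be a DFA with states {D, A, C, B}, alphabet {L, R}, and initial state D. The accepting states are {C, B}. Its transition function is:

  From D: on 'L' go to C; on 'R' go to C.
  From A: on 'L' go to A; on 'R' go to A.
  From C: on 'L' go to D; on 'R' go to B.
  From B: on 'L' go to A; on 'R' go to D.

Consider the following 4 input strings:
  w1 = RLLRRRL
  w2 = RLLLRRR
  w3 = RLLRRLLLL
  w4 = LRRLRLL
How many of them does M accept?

w1:
  start at D
  read 'R': D → C
  read 'L': C → D
  read 'L': D → C
  read 'R': C → B
  read 'R': B → D
  read 'R': D → C
  read 'L': C → D
  end D, rejected
w2:
  start at D
  read 'R': D → C
  read 'L': C → D
  read 'L': D → C
  read 'L': C → D
  read 'R': D → C
  read 'R': C → B
  read 'R': B → D
  end D, rejected
w3:
  start at D
  read 'R': D → C
  read 'L': C → D
  read 'L': D → C
  read 'R': C → B
  read 'R': B → D
  read 'L': D → C
  read 'L': C → D
  read 'L': D → C
  read 'L': C → D
  end D, rejected
w4:
  start at D
  read 'L': D → C
  read 'R': C → B
  read 'R': B → D
  read 'L': D → C
  read 'R': C → B
  read 'L': B → A
  read 'L': A → A
  end A, rejected

0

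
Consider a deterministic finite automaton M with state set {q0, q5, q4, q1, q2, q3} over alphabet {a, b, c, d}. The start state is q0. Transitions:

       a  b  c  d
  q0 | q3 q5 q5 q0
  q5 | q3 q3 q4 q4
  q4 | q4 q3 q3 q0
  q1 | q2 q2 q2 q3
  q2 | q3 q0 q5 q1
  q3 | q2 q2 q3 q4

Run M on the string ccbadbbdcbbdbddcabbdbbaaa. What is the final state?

q3

start at q0
read 'c': q0 → q5
read 'c': q5 → q4
read 'b': q4 → q3
read 'a': q3 → q2
read 'd': q2 → q1
read 'b': q1 → q2
read 'b': q2 → q0
read 'd': q0 → q0
read 'c': q0 → q5
read 'b': q5 → q3
read 'b': q3 → q2
read 'd': q2 → q1
read 'b': q1 → q2
read 'd': q2 → q1
read 'd': q1 → q3
read 'c': q3 → q3
read 'a': q3 → q2
read 'b': q2 → q0
read 'b': q0 → q5
read 'd': q5 → q4
read 'b': q4 → q3
read 'b': q3 → q2
read 'a': q2 → q3
read 'a': q3 → q2
read 'a': q2 → q3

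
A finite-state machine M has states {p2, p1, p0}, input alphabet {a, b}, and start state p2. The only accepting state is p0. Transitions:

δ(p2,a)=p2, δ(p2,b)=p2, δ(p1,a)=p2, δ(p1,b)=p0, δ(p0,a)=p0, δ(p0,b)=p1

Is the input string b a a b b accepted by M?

No

p2 → p2 → p2 → p2 → p2 → p2
End state p2 is not accepting.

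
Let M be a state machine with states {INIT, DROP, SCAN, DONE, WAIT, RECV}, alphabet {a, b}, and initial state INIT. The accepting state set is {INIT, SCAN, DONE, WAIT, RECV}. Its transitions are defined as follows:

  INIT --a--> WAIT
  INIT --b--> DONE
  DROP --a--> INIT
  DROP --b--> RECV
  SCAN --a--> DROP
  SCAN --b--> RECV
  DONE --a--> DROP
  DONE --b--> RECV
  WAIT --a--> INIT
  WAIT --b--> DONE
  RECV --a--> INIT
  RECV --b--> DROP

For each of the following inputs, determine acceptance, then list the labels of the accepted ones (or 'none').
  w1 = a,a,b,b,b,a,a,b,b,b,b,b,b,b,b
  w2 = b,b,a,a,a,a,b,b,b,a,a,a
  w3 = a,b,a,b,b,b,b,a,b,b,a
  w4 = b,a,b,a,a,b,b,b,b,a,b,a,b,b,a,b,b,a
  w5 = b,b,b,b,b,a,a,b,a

w1, w2, w3, w4

w1: INIT → WAIT → INIT → DONE → RECV → DROP → INIT → WAIT → DONE → RECV → DROP → RECV → DROP → RECV → DROP → RECV  → end RECV, accepted
w2: INIT → DONE → RECV → INIT → WAIT → INIT → WAIT → DONE → RECV → DROP → INIT → WAIT → INIT  → end INIT, accepted
w3: INIT → WAIT → DONE → DROP → RECV → DROP → RECV → DROP → INIT → DONE → RECV → INIT  → end INIT, accepted
w4: INIT → DONE → DROP → RECV → INIT → WAIT → DONE → RECV → DROP → RECV → INIT → DONE → DROP → RECV → DROP → INIT → DONE → RECV → INIT  → end INIT, accepted
w5: INIT → DONE → RECV → DROP → RECV → DROP → INIT → WAIT → DONE → DROP  → end DROP, rejected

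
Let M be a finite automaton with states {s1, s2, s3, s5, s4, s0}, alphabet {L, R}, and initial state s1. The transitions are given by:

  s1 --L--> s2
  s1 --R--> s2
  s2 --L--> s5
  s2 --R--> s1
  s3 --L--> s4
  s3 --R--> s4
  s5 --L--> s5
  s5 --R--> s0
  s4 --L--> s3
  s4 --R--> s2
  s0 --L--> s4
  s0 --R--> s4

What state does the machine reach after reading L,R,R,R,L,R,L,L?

s5

s1 → s2 → s1 → s2 → s1 → s2 → s1 → s2 → s5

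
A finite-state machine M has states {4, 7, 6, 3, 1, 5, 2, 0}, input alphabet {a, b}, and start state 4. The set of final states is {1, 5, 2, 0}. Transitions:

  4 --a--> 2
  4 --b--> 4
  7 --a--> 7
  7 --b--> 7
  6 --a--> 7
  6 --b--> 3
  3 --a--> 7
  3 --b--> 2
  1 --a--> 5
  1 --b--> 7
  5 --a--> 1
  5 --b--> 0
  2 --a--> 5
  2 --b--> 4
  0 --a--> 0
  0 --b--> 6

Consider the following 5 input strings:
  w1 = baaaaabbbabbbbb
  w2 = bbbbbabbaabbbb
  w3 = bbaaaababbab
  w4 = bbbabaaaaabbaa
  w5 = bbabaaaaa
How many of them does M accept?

w1:
  start at 4
  read 'b': 4 → 4
  read 'a': 4 → 2
  read 'a': 2 → 5
  read 'a': 5 → 1
  read 'a': 1 → 5
  read 'a': 5 → 1
  read 'b': 1 → 7
  read 'b': 7 → 7
  read 'b': 7 → 7
  read 'a': 7 → 7
  read 'b': 7 → 7
  read 'b': 7 → 7
  read 'b': 7 → 7
  read 'b': 7 → 7
  read 'b': 7 → 7
  end 7, rejected
w2:
  start at 4
  read 'b': 4 → 4
  read 'b': 4 → 4
  read 'b': 4 → 4
  read 'b': 4 → 4
  read 'b': 4 → 4
  read 'a': 4 → 2
  read 'b': 2 → 4
  read 'b': 4 → 4
  read 'a': 4 → 2
  read 'a': 2 → 5
  read 'b': 5 → 0
  read 'b': 0 → 6
  read 'b': 6 → 3
  read 'b': 3 → 2
  end 2, accepted
w3:
  start at 4
  read 'b': 4 → 4
  read 'b': 4 → 4
  read 'a': 4 → 2
  read 'a': 2 → 5
  read 'a': 5 → 1
  read 'a': 1 → 5
  read 'b': 5 → 0
  read 'a': 0 → 0
  read 'b': 0 → 6
  read 'b': 6 → 3
  read 'a': 3 → 7
  read 'b': 7 → 7
  end 7, rejected
w4:
  start at 4
  read 'b': 4 → 4
  read 'b': 4 → 4
  read 'b': 4 → 4
  read 'a': 4 → 2
  read 'b': 2 → 4
  read 'a': 4 → 2
  read 'a': 2 → 5
  read 'a': 5 → 1
  read 'a': 1 → 5
  read 'a': 5 → 1
  read 'b': 1 → 7
  read 'b': 7 → 7
  read 'a': 7 → 7
  read 'a': 7 → 7
  end 7, rejected
w5:
  start at 4
  read 'b': 4 → 4
  read 'b': 4 → 4
  read 'a': 4 → 2
  read 'b': 2 → 4
  read 'a': 4 → 2
  read 'a': 2 → 5
  read 'a': 5 → 1
  read 'a': 1 → 5
  read 'a': 5 → 1
  end 1, accepted

2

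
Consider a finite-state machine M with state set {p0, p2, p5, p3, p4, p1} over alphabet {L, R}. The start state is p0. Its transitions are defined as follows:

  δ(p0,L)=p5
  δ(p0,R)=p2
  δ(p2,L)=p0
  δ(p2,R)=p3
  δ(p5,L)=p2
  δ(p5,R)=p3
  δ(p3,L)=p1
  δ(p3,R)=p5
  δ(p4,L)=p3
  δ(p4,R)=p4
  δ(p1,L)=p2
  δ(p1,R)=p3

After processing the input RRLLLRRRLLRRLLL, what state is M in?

p0 → p2 → p3 → p1 → p2 → p0 → p2 → p3 → p5 → p2 → p0 → p2 → p3 → p1 → p2 → p0

p0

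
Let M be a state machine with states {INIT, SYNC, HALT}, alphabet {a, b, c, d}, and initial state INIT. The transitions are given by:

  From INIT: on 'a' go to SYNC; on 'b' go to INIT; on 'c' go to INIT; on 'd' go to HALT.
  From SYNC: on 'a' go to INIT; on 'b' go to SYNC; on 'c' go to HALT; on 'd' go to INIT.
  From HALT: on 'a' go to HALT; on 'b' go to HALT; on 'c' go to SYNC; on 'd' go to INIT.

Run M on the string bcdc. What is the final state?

SYNC

start at INIT
read 'b': INIT → INIT
read 'c': INIT → INIT
read 'd': INIT → HALT
read 'c': HALT → SYNC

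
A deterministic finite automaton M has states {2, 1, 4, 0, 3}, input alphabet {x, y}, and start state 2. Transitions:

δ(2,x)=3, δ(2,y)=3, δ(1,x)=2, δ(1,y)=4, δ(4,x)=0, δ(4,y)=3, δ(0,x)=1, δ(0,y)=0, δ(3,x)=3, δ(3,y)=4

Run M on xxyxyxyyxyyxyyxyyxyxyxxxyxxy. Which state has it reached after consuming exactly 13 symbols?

4

2 → 3 → 3 → 4 → 0 → 0 → 1 → 4 → 3 → 3 → 4 → 3 → 3 → 4
After 13 symbols: 4.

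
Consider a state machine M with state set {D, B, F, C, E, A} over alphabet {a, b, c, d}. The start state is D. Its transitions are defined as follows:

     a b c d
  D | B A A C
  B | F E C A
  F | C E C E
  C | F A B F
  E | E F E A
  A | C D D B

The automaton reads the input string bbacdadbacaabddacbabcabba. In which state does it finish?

Trace: D -b-> A -b-> D -a-> B -c-> C -d-> F -a-> C -d-> F -b-> E -a-> E -c-> E -a-> E -a-> E -b-> F -d-> E -d-> A -a-> C -c-> B -b-> E -a-> E -b-> F -c-> C -a-> F -b-> E -b-> F -a-> C

C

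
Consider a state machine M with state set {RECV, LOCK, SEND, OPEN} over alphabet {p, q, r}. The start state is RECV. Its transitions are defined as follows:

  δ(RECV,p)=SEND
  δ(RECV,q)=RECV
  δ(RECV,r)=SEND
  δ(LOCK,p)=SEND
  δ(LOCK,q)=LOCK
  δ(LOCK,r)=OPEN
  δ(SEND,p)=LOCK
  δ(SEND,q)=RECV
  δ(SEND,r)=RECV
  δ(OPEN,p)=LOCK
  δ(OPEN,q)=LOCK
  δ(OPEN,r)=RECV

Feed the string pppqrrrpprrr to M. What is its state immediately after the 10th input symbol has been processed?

RECV → SEND → LOCK → SEND → RECV → SEND → RECV → SEND → LOCK → SEND → RECV
After 10 symbols: RECV.

RECV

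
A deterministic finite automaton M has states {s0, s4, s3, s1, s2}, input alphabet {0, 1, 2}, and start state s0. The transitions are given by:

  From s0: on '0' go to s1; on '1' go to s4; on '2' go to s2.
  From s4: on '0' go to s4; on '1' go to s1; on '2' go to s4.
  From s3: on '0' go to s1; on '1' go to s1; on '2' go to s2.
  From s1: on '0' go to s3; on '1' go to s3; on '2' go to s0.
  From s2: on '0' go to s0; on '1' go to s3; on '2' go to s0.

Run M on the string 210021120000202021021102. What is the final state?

s2

s0 → s2 → s3 → s1 → s3 → s2 → s3 → s1 → s0 → s1 → s3 → s1 → s3 → s2 → s0 → s2 → s0 → s2 → s3 → s1 → s0 → s4 → s1 → s3 → s2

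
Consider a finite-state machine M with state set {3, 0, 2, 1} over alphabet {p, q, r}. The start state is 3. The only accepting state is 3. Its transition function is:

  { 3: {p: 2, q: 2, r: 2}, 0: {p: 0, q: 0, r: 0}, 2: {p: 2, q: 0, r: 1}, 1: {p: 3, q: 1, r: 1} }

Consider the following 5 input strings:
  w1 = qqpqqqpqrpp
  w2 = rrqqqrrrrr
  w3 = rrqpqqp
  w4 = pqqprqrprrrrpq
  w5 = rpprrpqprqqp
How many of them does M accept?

w1: Trace: 3 -q-> 2 -q-> 0 -p-> 0 -q-> 0 -q-> 0 -q-> 0 -p-> 0 -q-> 0 -r-> 0 -p-> 0 -p-> 0  → end 0, rejected
w2: Trace: 3 -r-> 2 -r-> 1 -q-> 1 -q-> 1 -q-> 1 -r-> 1 -r-> 1 -r-> 1 -r-> 1 -r-> 1  → end 1, rejected
w3: Trace: 3 -r-> 2 -r-> 1 -q-> 1 -p-> 3 -q-> 2 -q-> 0 -p-> 0  → end 0, rejected
w4: Trace: 3 -p-> 2 -q-> 0 -q-> 0 -p-> 0 -r-> 0 -q-> 0 -r-> 0 -p-> 0 -r-> 0 -r-> 0 -r-> 0 -r-> 0 -p-> 0 -q-> 0  → end 0, rejected
w5: Trace: 3 -r-> 2 -p-> 2 -p-> 2 -r-> 1 -r-> 1 -p-> 3 -q-> 2 -p-> 2 -r-> 1 -q-> 1 -q-> 1 -p-> 3  → end 3, accepted

1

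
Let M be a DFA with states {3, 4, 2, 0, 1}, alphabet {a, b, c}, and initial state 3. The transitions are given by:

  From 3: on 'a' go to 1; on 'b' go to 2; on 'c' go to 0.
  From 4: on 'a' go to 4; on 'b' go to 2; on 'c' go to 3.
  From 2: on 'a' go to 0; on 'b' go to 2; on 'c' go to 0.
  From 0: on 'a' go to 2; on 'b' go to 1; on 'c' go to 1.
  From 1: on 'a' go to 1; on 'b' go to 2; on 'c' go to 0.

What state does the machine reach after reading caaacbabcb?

3 → 0 → 2 → 0 → 2 → 0 → 1 → 1 → 2 → 0 → 1

1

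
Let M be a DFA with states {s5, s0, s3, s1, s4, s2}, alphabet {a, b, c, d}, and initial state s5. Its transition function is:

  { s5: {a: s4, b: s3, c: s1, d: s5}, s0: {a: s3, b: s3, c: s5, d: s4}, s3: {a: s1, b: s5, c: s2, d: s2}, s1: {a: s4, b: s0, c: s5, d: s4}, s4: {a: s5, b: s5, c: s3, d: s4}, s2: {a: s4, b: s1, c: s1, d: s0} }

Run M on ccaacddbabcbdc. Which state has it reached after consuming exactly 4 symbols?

Trace: s5 -c-> s1 -c-> s5 -a-> s4 -a-> s5
After 4 symbols: s5.

s5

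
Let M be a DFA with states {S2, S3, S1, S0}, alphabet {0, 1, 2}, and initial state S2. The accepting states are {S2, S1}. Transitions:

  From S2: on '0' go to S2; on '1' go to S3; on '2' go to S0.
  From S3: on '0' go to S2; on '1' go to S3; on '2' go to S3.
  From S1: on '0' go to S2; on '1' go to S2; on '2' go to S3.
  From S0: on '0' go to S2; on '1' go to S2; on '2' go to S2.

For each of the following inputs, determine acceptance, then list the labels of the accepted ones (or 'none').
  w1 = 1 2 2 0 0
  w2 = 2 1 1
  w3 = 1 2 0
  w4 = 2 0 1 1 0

w1, w3, w4

w1: S2 → S3 → S3 → S3 → S2 → S2  → end S2, accepted
w2: S2 → S0 → S2 → S3  → end S3, rejected
w3: S2 → S3 → S3 → S2  → end S2, accepted
w4: S2 → S0 → S2 → S3 → S3 → S2  → end S2, accepted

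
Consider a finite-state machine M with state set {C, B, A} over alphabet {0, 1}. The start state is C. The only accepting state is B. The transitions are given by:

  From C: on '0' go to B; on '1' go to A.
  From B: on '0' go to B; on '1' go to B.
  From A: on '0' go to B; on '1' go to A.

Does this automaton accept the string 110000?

Yes

C → A → A → B → B → B → B
End state B is accepting.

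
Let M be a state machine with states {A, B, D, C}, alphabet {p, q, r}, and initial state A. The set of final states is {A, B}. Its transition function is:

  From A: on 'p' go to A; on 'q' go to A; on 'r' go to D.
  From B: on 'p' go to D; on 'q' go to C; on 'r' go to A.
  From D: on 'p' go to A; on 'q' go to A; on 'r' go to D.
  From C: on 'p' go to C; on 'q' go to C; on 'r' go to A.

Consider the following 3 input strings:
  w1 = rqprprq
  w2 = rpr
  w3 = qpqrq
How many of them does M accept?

w1: Trace: A -r-> D -q-> A -p-> A -r-> D -p-> A -r-> D -q-> A  → end A, accepted
w2: Trace: A -r-> D -p-> A -r-> D  → end D, rejected
w3: Trace: A -q-> A -p-> A -q-> A -r-> D -q-> A  → end A, accepted

2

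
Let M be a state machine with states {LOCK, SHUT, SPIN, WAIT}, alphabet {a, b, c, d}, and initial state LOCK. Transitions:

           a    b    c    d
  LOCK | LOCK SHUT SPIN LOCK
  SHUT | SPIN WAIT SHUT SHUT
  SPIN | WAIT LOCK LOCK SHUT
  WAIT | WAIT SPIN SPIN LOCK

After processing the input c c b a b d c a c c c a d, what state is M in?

LOCK

Trace: LOCK -c-> SPIN -c-> LOCK -b-> SHUT -a-> SPIN -b-> LOCK -d-> LOCK -c-> SPIN -a-> WAIT -c-> SPIN -c-> LOCK -c-> SPIN -a-> WAIT -d-> LOCK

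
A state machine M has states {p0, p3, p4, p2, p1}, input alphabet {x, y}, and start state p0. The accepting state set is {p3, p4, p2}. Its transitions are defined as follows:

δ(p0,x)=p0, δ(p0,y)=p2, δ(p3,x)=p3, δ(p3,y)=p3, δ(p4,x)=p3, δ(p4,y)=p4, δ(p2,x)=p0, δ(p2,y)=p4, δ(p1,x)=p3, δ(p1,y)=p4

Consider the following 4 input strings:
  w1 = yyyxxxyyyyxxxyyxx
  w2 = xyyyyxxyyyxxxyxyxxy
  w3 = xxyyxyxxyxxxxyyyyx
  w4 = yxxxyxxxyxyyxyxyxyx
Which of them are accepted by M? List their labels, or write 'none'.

w1, w2, w3, w4

w1:
  start at p0
  read 'y': p0 → p2
  read 'y': p2 → p4
  read 'y': p4 → p4
  read 'x': p4 → p3
  read 'x': p3 → p3
  read 'x': p3 → p3
  read 'y': p3 → p3
  read 'y': p3 → p3
  read 'y': p3 → p3
  read 'y': p3 → p3
  read 'x': p3 → p3
  read 'x': p3 → p3
  read 'x': p3 → p3
  read 'y': p3 → p3
  read 'y': p3 → p3
  read 'x': p3 → p3
  read 'x': p3 → p3
  end p3, accepted
w2:
  start at p0
  read 'x': p0 → p0
  read 'y': p0 → p2
  read 'y': p2 → p4
  read 'y': p4 → p4
  read 'y': p4 → p4
  read 'x': p4 → p3
  read 'x': p3 → p3
  read 'y': p3 → p3
  read 'y': p3 → p3
  read 'y': p3 → p3
  read 'x': p3 → p3
  read 'x': p3 → p3
  read 'x': p3 → p3
  read 'y': p3 → p3
  read 'x': p3 → p3
  read 'y': p3 → p3
  read 'x': p3 → p3
  read 'x': p3 → p3
  read 'y': p3 → p3
  end p3, accepted
w3:
  start at p0
  read 'x': p0 → p0
  read 'x': p0 → p0
  read 'y': p0 → p2
  read 'y': p2 → p4
  read 'x': p4 → p3
  read 'y': p3 → p3
  read 'x': p3 → p3
  read 'x': p3 → p3
  read 'y': p3 → p3
  read 'x': p3 → p3
  read 'x': p3 → p3
  read 'x': p3 → p3
  read 'x': p3 → p3
  read 'y': p3 → p3
  read 'y': p3 → p3
  read 'y': p3 → p3
  read 'y': p3 → p3
  read 'x': p3 → p3
  end p3, accepted
w4:
  start at p0
  read 'y': p0 → p2
  read 'x': p2 → p0
  read 'x': p0 → p0
  read 'x': p0 → p0
  read 'y': p0 → p2
  read 'x': p2 → p0
  read 'x': p0 → p0
  read 'x': p0 → p0
  read 'y': p0 → p2
  read 'x': p2 → p0
  read 'y': p0 → p2
  read 'y': p2 → p4
  read 'x': p4 → p3
  read 'y': p3 → p3
  read 'x': p3 → p3
  read 'y': p3 → p3
  read 'x': p3 → p3
  read 'y': p3 → p3
  read 'x': p3 → p3
  end p3, accepted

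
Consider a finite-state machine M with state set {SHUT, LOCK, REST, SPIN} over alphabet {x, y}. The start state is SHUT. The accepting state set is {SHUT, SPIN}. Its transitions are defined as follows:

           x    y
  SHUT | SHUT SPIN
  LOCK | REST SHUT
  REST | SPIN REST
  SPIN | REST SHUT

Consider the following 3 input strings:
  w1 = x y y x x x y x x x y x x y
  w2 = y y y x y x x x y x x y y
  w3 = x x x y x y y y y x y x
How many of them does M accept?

2

w1: Trace: SHUT -x-> SHUT -y-> SPIN -y-> SHUT -x-> SHUT -x-> SHUT -x-> SHUT -y-> SPIN -x-> REST -x-> SPIN -x-> REST -y-> REST -x-> SPIN -x-> REST -y-> REST  → end REST, rejected
w2: Trace: SHUT -y-> SPIN -y-> SHUT -y-> SPIN -x-> REST -y-> REST -x-> SPIN -x-> REST -x-> SPIN -y-> SHUT -x-> SHUT -x-> SHUT -y-> SPIN -y-> SHUT  → end SHUT, accepted
w3: Trace: SHUT -x-> SHUT -x-> SHUT -x-> SHUT -y-> SPIN -x-> REST -y-> REST -y-> REST -y-> REST -y-> REST -x-> SPIN -y-> SHUT -x-> SHUT  → end SHUT, accepted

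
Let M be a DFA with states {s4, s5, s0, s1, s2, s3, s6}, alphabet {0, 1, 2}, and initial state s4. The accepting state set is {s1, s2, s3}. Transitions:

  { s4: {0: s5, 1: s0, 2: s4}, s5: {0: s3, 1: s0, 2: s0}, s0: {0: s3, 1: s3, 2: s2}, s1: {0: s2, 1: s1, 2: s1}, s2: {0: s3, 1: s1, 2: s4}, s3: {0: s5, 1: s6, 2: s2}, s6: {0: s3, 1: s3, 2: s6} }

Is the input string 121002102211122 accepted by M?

No

Trace: s4 -1-> s0 -2-> s2 -1-> s1 -0-> s2 -0-> s3 -2-> s2 -1-> s1 -0-> s2 -2-> s4 -2-> s4 -1-> s0 -1-> s3 -1-> s6 -2-> s6 -2-> s6
End state s6 is not accepting.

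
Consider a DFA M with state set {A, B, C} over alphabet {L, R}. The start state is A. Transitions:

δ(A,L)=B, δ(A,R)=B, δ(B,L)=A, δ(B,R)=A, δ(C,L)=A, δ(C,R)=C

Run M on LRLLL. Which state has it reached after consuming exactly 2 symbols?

A → B → A
After 2 symbols: A.

A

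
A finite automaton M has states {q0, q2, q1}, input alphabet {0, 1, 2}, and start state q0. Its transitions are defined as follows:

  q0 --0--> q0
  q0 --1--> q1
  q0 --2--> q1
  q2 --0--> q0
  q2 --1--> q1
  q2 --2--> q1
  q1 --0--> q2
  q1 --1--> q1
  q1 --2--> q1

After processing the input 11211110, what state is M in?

Trace: q0 -1-> q1 -1-> q1 -2-> q1 -1-> q1 -1-> q1 -1-> q1 -1-> q1 -0-> q2

q2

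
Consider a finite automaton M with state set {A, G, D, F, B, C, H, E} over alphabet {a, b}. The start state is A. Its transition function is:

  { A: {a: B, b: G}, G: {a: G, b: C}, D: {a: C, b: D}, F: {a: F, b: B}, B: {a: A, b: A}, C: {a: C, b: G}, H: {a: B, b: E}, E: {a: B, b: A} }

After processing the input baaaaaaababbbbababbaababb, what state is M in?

start at A
read 'b': A → G
read 'a': G → G
read 'a': G → G
read 'a': G → G
read 'a': G → G
read 'a': G → G
read 'a': G → G
read 'a': G → G
read 'b': G → C
read 'a': C → C
read 'b': C → G
read 'b': G → C
read 'b': C → G
read 'b': G → C
read 'a': C → C
read 'b': C → G
read 'a': G → G
read 'b': G → C
read 'b': C → G
read 'a': G → G
read 'a': G → G
read 'b': G → C
read 'a': C → C
read 'b': C → G
read 'b': G → C

C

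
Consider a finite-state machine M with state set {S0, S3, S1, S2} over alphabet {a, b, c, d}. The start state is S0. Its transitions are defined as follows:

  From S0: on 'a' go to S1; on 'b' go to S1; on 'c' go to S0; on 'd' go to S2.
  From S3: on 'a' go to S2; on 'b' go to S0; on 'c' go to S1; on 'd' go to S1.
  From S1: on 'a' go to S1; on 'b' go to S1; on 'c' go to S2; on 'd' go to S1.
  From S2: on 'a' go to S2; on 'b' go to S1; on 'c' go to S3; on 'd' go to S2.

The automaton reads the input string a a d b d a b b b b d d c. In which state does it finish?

S2

start at S0
read 'a': S0 → S1
read 'a': S1 → S1
read 'd': S1 → S1
read 'b': S1 → S1
read 'd': S1 → S1
read 'a': S1 → S1
read 'b': S1 → S1
read 'b': S1 → S1
read 'b': S1 → S1
read 'b': S1 → S1
read 'd': S1 → S1
read 'd': S1 → S1
read 'c': S1 → S2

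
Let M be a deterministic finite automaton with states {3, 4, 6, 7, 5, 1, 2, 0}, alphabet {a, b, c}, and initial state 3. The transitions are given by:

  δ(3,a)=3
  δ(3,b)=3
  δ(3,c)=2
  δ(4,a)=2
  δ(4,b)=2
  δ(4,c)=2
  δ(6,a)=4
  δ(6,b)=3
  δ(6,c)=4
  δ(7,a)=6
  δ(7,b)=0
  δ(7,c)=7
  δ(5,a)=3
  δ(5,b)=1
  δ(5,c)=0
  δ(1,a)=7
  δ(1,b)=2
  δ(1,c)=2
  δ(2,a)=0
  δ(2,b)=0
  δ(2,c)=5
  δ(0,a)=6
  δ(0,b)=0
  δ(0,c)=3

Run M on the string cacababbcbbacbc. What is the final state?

5

3 → 2 → 0 → 3 → 3 → 3 → 3 → 3 → 3 → 2 → 0 → 0 → 6 → 4 → 2 → 5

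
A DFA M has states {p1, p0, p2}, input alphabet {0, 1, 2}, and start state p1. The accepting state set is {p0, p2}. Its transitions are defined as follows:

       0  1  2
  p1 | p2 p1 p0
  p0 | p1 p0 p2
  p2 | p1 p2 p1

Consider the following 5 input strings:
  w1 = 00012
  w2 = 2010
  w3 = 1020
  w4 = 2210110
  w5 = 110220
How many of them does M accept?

w1:
  start at p1
  read '0': p1 → p2
  read '0': p2 → p1
  read '0': p1 → p2
  read '1': p2 → p2
  read '2': p2 → p1
  end p1, rejected
w2:
  start at p1
  read '2': p1 → p0
  read '0': p0 → p1
  read '1': p1 → p1
  read '0': p1 → p2
  end p2, accepted
w3:
  start at p1
  read '1': p1 → p1
  read '0': p1 → p2
  read '2': p2 → p1
  read '0': p1 → p2
  end p2, accepted
w4:
  start at p1
  read '2': p1 → p0
  read '2': p0 → p2
  read '1': p2 → p2
  read '0': p2 → p1
  read '1': p1 → p1
  read '1': p1 → p1
  read '0': p1 → p2
  end p2, accepted
w5:
  start at p1
  read '1': p1 → p1
  read '1': p1 → p1
  read '0': p1 → p2
  read '2': p2 → p1
  read '2': p1 → p0
  read '0': p0 → p1
  end p1, rejected

3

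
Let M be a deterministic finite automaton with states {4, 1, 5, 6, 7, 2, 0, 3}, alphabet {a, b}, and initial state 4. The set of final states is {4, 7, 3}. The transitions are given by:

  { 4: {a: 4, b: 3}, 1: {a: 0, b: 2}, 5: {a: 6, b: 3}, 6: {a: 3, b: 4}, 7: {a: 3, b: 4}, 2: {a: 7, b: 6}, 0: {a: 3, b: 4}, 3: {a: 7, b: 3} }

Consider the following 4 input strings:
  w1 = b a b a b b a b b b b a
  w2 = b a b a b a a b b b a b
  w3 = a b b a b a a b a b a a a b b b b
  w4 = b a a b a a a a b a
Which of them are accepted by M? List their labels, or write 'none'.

w1:
  start at 4
  read 'b': 4 → 3
  read 'a': 3 → 7
  read 'b': 7 → 4
  read 'a': 4 → 4
  read 'b': 4 → 3
  read 'b': 3 → 3
  read 'a': 3 → 7
  read 'b': 7 → 4
  read 'b': 4 → 3
  read 'b': 3 → 3
  read 'b': 3 → 3
  read 'a': 3 → 7
  end 7, accepted
w2:
  start at 4
  read 'b': 4 → 3
  read 'a': 3 → 7
  read 'b': 7 → 4
  read 'a': 4 → 4
  read 'b': 4 → 3
  read 'a': 3 → 7
  read 'a': 7 → 3
  read 'b': 3 → 3
  read 'b': 3 → 3
  read 'b': 3 → 3
  read 'a': 3 → 7
  read 'b': 7 → 4
  end 4, accepted
w3:
  start at 4
  read 'a': 4 → 4
  read 'b': 4 → 3
  read 'b': 3 → 3
  read 'a': 3 → 7
  read 'b': 7 → 4
  read 'a': 4 → 4
  read 'a': 4 → 4
  read 'b': 4 → 3
  read 'a': 3 → 7
  read 'b': 7 → 4
  read 'a': 4 → 4
  read 'a': 4 → 4
  read 'a': 4 → 4
  read 'b': 4 → 3
  read 'b': 3 → 3
  read 'b': 3 → 3
  read 'b': 3 → 3
  end 3, accepted
w4:
  start at 4
  read 'b': 4 → 3
  read 'a': 3 → 7
  read 'a': 7 → 3
  read 'b': 3 → 3
  read 'a': 3 → 7
  read 'a': 7 → 3
  read 'a': 3 → 7
  read 'a': 7 → 3
  read 'b': 3 → 3
  read 'a': 3 → 7
  end 7, accepted

w1, w2, w3, w4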